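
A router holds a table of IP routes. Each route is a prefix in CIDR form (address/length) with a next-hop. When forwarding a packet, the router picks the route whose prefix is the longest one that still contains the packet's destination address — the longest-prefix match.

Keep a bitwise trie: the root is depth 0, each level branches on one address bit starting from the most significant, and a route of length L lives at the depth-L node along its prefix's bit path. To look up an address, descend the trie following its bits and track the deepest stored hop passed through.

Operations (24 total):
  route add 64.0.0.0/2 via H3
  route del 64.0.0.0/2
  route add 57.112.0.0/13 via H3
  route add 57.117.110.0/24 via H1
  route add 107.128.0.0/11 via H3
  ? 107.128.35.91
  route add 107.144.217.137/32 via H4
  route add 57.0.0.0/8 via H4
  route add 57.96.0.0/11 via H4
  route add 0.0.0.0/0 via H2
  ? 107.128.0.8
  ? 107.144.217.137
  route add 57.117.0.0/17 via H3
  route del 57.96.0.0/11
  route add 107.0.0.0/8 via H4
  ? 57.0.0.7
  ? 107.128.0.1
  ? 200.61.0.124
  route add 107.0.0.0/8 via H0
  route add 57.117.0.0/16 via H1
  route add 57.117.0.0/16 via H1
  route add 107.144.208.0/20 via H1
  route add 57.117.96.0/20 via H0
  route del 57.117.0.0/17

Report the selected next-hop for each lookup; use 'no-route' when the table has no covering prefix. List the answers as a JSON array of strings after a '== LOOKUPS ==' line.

Trace:
  add 64.0.0.0/2 -> H3 at depth 2
  del 64.0.0.0/2 (clear depth 2)
  add 57.112.0.0/13 -> H3 at depth 13
  add 57.117.110.0/24 -> H1 at depth 24
  add 107.128.0.0/11 -> H3 at depth 11
  Q 107.128.35.91: descend 01101011100 ; hops seen [H3] ; pick H3
  add 107.144.217.137/32 -> H4 at depth 32
  add 57.0.0.0/8 -> H4 at depth 8
  add 57.96.0.0/11 -> H4 at depth 11
  add 0.0.0.0/0 -> H2 at depth 0
  Q 107.128.0.8: descend 01101011100 ; hops seen [H2,H3] ; pick H3
  Q 107.144.217.137: descend 01101011100100001101100110001001 ; hops seen [H2,H3,H4] ; pick H4
  add 57.117.0.0/17 -> H3 at depth 17
  del 57.96.0.0/11 (clear depth 11)
  add 107.0.0.0/8 -> H4 at depth 8
  Q 57.0.0.7: descend 001110010 ; hops seen [H2,H4] ; pick H4
  Q 107.128.0.1: descend 01101011100 ; hops seen [H2,H4,H3] ; pick H3
  Q 200.61.0.124: descend ε ; hops seen [H2] ; pick H2
  add 107.0.0.0/8 -> H0 at depth 8
  add 57.117.0.0/16 -> H1 at depth 16
  add 57.117.0.0/16 -> H1 at depth 16
  add 107.144.208.0/20 -> H1 at depth 20
  add 57.117.96.0/20 -> H0 at depth 20
  del 57.117.0.0/17 (clear depth 17)

== LOOKUPS ==
["H3","H3","H4","H4","H3","H2"]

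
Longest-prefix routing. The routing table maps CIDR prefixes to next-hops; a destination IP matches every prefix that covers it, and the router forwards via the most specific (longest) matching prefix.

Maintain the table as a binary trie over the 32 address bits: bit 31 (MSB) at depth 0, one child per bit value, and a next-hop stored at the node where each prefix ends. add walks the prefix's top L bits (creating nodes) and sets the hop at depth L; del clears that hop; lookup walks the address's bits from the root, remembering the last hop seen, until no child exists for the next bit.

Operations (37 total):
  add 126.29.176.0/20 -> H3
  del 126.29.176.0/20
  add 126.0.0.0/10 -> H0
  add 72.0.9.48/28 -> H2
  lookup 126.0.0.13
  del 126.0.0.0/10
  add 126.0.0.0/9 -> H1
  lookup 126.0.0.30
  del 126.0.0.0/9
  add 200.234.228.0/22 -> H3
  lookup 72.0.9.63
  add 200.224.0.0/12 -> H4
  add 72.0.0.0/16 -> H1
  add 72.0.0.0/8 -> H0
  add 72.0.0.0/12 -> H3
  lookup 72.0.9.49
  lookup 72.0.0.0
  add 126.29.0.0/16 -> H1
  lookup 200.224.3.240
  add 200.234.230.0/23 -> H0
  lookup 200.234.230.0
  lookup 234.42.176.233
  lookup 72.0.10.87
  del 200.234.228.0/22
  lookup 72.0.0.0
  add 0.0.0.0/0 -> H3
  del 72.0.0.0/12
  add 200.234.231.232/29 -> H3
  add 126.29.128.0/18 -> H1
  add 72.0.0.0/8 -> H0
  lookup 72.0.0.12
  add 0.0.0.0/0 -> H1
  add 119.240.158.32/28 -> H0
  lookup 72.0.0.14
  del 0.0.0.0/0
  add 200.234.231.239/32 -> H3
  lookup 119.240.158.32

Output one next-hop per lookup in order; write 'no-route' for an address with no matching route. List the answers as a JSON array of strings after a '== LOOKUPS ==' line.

Apply in order:
  + 126.29.176.0/20 (H3) depth=20
  del 126.29.176.0/20 (clear depth 20)
  + 126.0.0.0/10 (H0) depth=10
  + 72.0.9.48/28 (H2) depth=28
  lookup 126.0.0.13: bits 01111110000 walk d0:-→d1:-→d2:-→d3:-→d4:-→d5:-→d6:-→d7:-→d8:-→d9:-→d10:H0→d11:- -> H0
  del 126.0.0.0/10 (clear depth 10)
  + 126.0.0.0/9 (H1) depth=9
  lookup 126.0.0.30: bits 01111110000 walk d0:-→d1:-→d2:-→d3:-→d4:-→d5:-→d6:-→d7:-→d8:-→d9:H1→d10:-→d11:- -> H1
  del 126.0.0.0/9 (clear depth 9)
  + 200.234.228.0/22 (H3) depth=22
  lookup 72.0.9.63: bits 0100100000000000000010010011 walk d0:-→d1:-→d2:-→d3:-→d4:-→d5:-→d6:-→d7:-→d8:-→d9:-→d10:-→d11:-→d12:-→d13:-→d14:-→d15:-→d16:-→d17:-→d18:-→d19:-→d20:-→d21:-→d22:-→d23:-→d24:-→d25:-→d26:-→d27:-→d28:H2 -> H2
  + 200.224.0.0/12 (H4) depth=12
  + 72.0.0.0/16 (H1) depth=16
  + 72.0.0.0/8 (H0) depth=8
  + 72.0.0.0/12 (H3) depth=12
  lookup 72.0.9.49: bits 0100100000000000000010010011 walk d0:-→d1:-→d2:-→d3:-→d4:-→d5:-→d6:-→d7:-→d8:H0→d9:-→d10:-→d11:-→d12:H3→d13:-→d14:-→d15:-→d16:H1→d17:-→d18:-→d19:-→d20:-→d21:-→d22:-→d23:-→d24:-→d25:-→d26:-→d27:-→d28:H2 -> H2
  lookup 72.0.0.0: bits 01001000000000000000 walk d0:-→d1:-→d2:-→d3:-→d4:-→d5:-→d6:-→d7:-→d8:H0→d9:-→d10:-→d11:-→d12:H3→d13:-→d14:-→d15:-→d16:H1→d17:-→d18:-→d19:-→d20:- -> H1
  + 126.29.0.0/16 (H1) depth=16
  lookup 200.224.3.240: bits 110010001110 walk d0:-→d1:-→d2:-→d3:-→d4:-→d5:-→d6:-→d7:-→d8:-→d9:-→d10:-→d11:-→d12:H4 -> H4
  + 200.234.230.0/23 (H0) depth=23
  lookup 200.234.230.0: bits 11001000111010101110011 walk d0:-→d1:-→d2:-→d3:-→d4:-→d5:-→d6:-→d7:-→d8:-→d9:-→d10:-→d11:-→d12:H4→d13:-→d14:-→d15:-→d16:-→d17:-→d18:-→d19:-→d20:-→d21:-→d22:H3→d23:H0 -> H0
  lookup 234.42.176.233: bits 11 walk d0:-→d1:-→d2:- -> no-route
  lookup 72.0.10.87: bits 0100100000000000000010 walk d0:-→d1:-→d2:-→d3:-→d4:-→d5:-→d6:-→d7:-→d8:H0→d9:-→d10:-→d11:-→d12:H3→d13:-→d14:-→d15:-→d16:H1→d17:-→d18:-→d19:-→d20:-→d21:-→d22:- -> H1
  del 200.234.228.0/22 (clear depth 22)
  lookup 72.0.0.0: bits 01001000000000000000 walk d0:-→d1:-→d2:-→d3:-→d4:-→d5:-→d6:-→d7:-→d8:H0→d9:-→d10:-→d11:-→d12:H3→d13:-→d14:-→d15:-→d16:H1→d17:-→d18:-→d19:-→d20:- -> H1
  + 0.0.0.0/0 (H3) depth=0
  del 72.0.0.0/12 (clear depth 12)
  + 200.234.231.232/29 (H3) depth=29
  + 126.29.128.0/18 (H1) depth=18
  + 72.0.0.0/8 (H0) depth=8
  lookup 72.0.0.12: bits 01001000000000000000 walk d0:H3→d1:-→d2:-→d3:-→d4:-→d5:-→d6:-→d7:-→d8:H0→d9:-→d10:-→d11:-→d12:-→d13:-→d14:-→d15:-→d16:H1→d17:-→d18:-→d19:-→d20:- -> H1
  + 0.0.0.0/0 (H1) depth=0
  + 119.240.158.32/28 (H0) depth=28
  lookup 72.0.0.14: bits 01001000000000000000 walk d0:H1→d1:-→d2:-→d3:-→d4:-→d5:-→d6:-→d7:-→d8:H0→d9:-→d10:-→d11:-→d12:-→d13:-→d14:-→d15:-→d16:H1→d17:-→d18:-→d19:-→d20:- -> H1
  del 0.0.0.0/0 (clear depth 0)
  + 200.234.231.239/32 (H3) depth=32
  lookup 119.240.158.32: bits 0111011111110000100111100010 walk d0:-→d1:-→d2:-→d3:-→d4:-→d5:-→d6:-→d7:-→d8:-→d9:-→d10:-→d11:-→d12:-→d13:-→d14:-→d15:-→d16:-→d17:-→d18:-→d19:-→d20:-→d21:-→d22:-→d23:-→d24:-→d25:-→d26:-→d27:-→d28:H0 -> H0

== LOOKUPS ==
["H0","H1","H2","H2","H1","H4","H0","no-route","H1","H1","H1","H1","H0"]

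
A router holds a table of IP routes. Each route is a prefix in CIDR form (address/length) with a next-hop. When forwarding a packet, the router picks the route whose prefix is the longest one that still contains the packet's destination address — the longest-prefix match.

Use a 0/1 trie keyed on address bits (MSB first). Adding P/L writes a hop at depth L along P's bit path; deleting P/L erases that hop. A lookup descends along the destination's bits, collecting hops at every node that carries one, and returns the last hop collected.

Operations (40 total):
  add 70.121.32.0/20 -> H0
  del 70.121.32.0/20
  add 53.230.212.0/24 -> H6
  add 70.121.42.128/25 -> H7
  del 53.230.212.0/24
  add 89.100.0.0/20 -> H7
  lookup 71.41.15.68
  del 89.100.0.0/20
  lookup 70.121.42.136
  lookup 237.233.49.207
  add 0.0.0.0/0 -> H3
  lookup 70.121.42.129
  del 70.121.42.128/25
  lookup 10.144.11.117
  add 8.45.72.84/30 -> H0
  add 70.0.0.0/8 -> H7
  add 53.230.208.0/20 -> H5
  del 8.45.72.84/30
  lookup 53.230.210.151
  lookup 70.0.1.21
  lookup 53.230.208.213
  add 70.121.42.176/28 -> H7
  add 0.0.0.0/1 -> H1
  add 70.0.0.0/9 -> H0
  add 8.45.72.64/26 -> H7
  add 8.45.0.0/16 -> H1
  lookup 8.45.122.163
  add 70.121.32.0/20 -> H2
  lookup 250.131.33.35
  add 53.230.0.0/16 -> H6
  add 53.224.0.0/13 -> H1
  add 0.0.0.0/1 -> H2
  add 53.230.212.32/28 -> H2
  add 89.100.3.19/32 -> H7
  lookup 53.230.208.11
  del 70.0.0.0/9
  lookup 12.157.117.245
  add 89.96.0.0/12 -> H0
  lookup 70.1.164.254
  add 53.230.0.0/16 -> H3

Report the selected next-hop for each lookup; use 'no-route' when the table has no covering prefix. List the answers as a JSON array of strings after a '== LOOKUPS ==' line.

Process each operation:
  add 70.121.32.0/20 -> H0 at depth 20
  - 70.121.32.0/20 clear@20
  add 53.230.212.0/24 -> H6 at depth 24
  add 70.121.42.128/25 -> H7 at depth 25
  - 53.230.212.0/24 clear@24
  add 89.100.0.0/20 -> H7 at depth 20
  ? 71.41.15.68  path d0:-→d1:-→d2:-→d3:-→d4:-→d5:-→d6:-→d7:-  best=no-route
  - 89.100.0.0/20 clear@20
  ? 70.121.42.136  path d0:-→d1:-→d2:-→d3:-→d4:-→d5:-→d6:-→d7:-→d8:-→d9:-→d10:-→d11:-→d12:-→d13:-→d14:-→d15:-→d16:-→d17:-→d18:-→d19:-→d20:-→d21:-→d22:-→d23:-→d24:-→d25:H7  best=H7
  ? 237.233.49.207  path d0:-  best=no-route
  add 0.0.0.0/0 -> H3 at depth 0
  ? 70.121.42.129  path d0:H3→d1:-→d2:-→d3:-→d4:-→d5:-→d6:-→d7:-→d8:-→d9:-→d10:-→d11:-→d12:-→d13:-→d14:-→d15:-→d16:-→d17:-→d18:-→d19:-→d20:-→d21:-→d22:-→d23:-→d24:-→d25:H7  best=H7
  - 70.121.42.128/25 clear@25
  ? 10.144.11.117  path d0:H3→d1:-→d2:-  best=H3
  add 8.45.72.84/30 -> H0 at depth 30
  add 70.0.0.0/8 -> H7 at depth 8
  add 53.230.208.0/20 -> H5 at depth 20
  - 8.45.72.84/30 clear@30
  ? 53.230.210.151  path d0:H3→d1:-→d2:-→d3:-→d4:-→d5:-→d6:-→d7:-→d8:-→d9:-→d10:-→d11:-→d12:-→d13:-→d14:-→d15:-→d16:-→d17:-→d18:-→d19:-→d20:H5→d21:-  best=H5
  ? 70.0.1.21  path d0:H3→d1:-→d2:-→d3:-→d4:-→d5:-→d6:-→d7:-→d8:H7→d9:-  best=H7
  ? 53.230.208.213  path d0:H3→d1:-→d2:-→d3:-→d4:-→d5:-→d6:-→d7:-→d8:-→d9:-→d10:-→d11:-→d12:-→d13:-→d14:-→d15:-→d16:-→d17:-→d18:-→d19:-→d20:H5→d21:-  best=H5
  add 70.121.42.176/28 -> H7 at depth 28
  add 0.0.0.0/1 -> H1 at depth 1
  add 70.0.0.0/9 -> H0 at depth 9
  add 8.45.72.64/26 -> H7 at depth 26
  add 8.45.0.0/16 -> H1 at depth 16
  ? 8.45.122.163  path d0:H3→d1:H1→d2:-→d3:-→d4:-→d5:-→d6:-→d7:-→d8:-→d9:-→d10:-→d11:-→d12:-→d13:-→d14:-→d15:-→d16:H1→d17:-→d18:-  best=H1
  add 70.121.32.0/20 -> H2 at depth 20
  ? 250.131.33.35  path d0:H3  best=H3
  add 53.230.0.0/16 -> H6 at depth 16
  add 53.224.0.0/13 -> H1 at depth 13
  add 0.0.0.0/1 -> H2 at depth 1
  add 53.230.212.32/28 -> H2 at depth 28
  add 89.100.3.19/32 -> H7 at depth 32
  ? 53.230.208.11  path d0:H3→d1:H2→d2:-→d3:-→d4:-→d5:-→d6:-→d7:-→d8:-→d9:-→d10:-→d11:-→d12:-→d13:H1→d14:-→d15:-→d16:H6→d17:-→d18:-→d19:-→d20:H5→d21:-  best=H5
  - 70.0.0.0/9 clear@9
  ? 12.157.117.245  path d0:H3→d1:H2→d2:-→d3:-→d4:-→d5:-  best=H2
  add 89.96.0.0/12 -> H0 at depth 12
  ? 70.1.164.254  path d0:H3→d1:H2→d2:-→d3:-→d4:-→d5:-→d6:-→d7:-→d8:H7→d9:-  best=H7
  add 53.230.0.0/16 -> H3 at depth 16

== LOOKUPS ==
["no-route","H7","no-route","H7","H3","H5","H7","H5","H1","H3","H5","H2","H7"]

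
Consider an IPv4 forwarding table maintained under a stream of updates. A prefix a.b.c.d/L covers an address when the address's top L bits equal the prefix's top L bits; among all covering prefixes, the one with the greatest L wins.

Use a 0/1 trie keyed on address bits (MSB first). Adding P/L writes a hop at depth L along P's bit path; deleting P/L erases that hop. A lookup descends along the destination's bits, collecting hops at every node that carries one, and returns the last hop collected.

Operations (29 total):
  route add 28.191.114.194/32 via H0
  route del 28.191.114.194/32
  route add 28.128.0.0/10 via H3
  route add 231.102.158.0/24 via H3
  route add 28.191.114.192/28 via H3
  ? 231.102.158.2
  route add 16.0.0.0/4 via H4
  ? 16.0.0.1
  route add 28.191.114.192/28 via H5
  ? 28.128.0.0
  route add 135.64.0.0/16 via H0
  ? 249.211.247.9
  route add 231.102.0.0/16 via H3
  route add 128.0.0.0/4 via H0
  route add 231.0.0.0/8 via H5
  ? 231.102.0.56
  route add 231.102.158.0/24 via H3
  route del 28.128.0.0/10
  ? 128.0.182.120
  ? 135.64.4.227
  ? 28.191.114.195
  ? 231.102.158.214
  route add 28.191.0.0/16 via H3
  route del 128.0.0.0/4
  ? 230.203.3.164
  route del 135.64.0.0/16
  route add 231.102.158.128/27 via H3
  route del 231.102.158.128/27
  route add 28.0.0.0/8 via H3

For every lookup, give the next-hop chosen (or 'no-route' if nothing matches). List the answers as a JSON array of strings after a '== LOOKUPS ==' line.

Trace:
  add 28.191.114.194/32 -> H0 at depth 32
  del 28.191.114.194/32 (clear depth 32)
  add 28.128.0.0/10 -> H3 at depth 10
  add 231.102.158.0/24 -> H3 at depth 24
  add 28.191.114.192/28 -> H3 at depth 28
  lookup 231.102.158.2: bits 111001110110011010011110 walk d0:-→d1:-→d2:-→d3:-→d4:-→d5:-→d6:-→d7:-→d8:-→d9:-→d10:-→d11:-→d12:-→d13:-→d14:-→d15:-→d16:-→d17:-→d18:-→d19:-→d20:-→d21:-→d22:-→d23:-→d24:H3 -> H3
  add 16.0.0.0/4 -> H4 at depth 4
  lookup 16.0.0.1: bits 0001 walk d0:-→d1:-→d2:-→d3:-→d4:H4 -> H4
  add 28.191.114.192/28 -> H5 at depth 28
  lookup 28.128.0.0: bits 0001110010 walk d0:-→d1:-→d2:-→d3:-→d4:H4→d5:-→d6:-→d7:-→d8:-→d9:-→d10:H3 -> H3
  add 135.64.0.0/16 -> H0 at depth 16
  lookup 249.211.247.9: bits 111 walk d0:-→d1:-→d2:-→d3:- -> no-route
  add 231.102.0.0/16 -> H3 at depth 16
  add 128.0.0.0/4 -> H0 at depth 4
  add 231.0.0.0/8 -> H5 at depth 8
  lookup 231.102.0.56: bits 1110011101100110 walk d0:-→d1:-→d2:-→d3:-→d4:-→d5:-→d6:-→d7:-→d8:H5→d9:-→d10:-→d11:-→d12:-→d13:-→d14:-→d15:-→d16:H3 -> H3
  add 231.102.158.0/24 -> H3 at depth 24
  del 28.128.0.0/10 (clear depth 10)
  lookup 128.0.182.120: bits 10000 walk d0:-→d1:-→d2:-→d3:-→d4:H0→d5:- -> H0
  lookup 135.64.4.227: bits 1000011101000000 walk d0:-→d1:-→d2:-→d3:-→d4:H0→d5:-→d6:-→d7:-→d8:-→d9:-→d10:-→d11:-→d12:-→d13:-→d14:-→d15:-→d16:H0 -> H0
  lookup 28.191.114.195: bits 0001110010111111011100101100001 walk d0:-→d1:-→d2:-→d3:-→d4:H4→d5:-→d6:-→d7:-→d8:-→d9:-→d10:-→d11:-→d12:-→d13:-→d14:-→d15:-→d16:-→d17:-→d18:-→d19:-→d20:-→d21:-→d22:-→d23:-→d24:-→d25:-→d26:-→d27:-→d28:H5→d29:-→d30:-→d31:- -> H5
  lookup 231.102.158.214: bits 111001110110011010011110 walk d0:-→d1:-→d2:-→d3:-→d4:-→d5:-→d6:-→d7:-→d8:H5→d9:-→d10:-→d11:-→d12:-→d13:-→d14:-→d15:-→d16:H3→d17:-→d18:-→d19:-→d20:-→d21:-→d22:-→d23:-→d24:H3 -> H3
  add 28.191.0.0/16 -> H3 at depth 16
  del 128.0.0.0/4 (clear depth 4)
  lookup 230.203.3.164: bits 1110011 walk d0:-→d1:-→d2:-→d3:-→d4:-→d5:-→d6:-→d7:- -> no-route
  del 135.64.0.0/16 (clear depth 16)
  add 231.102.158.128/27 -> H3 at depth 27
  del 231.102.158.128/27 (clear depth 27)
  add 28.0.0.0/8 -> H3 at depth 8

== LOOKUPS ==
["H3","H4","H3","no-route","H3","H0","H0","H5","H3","no-route"]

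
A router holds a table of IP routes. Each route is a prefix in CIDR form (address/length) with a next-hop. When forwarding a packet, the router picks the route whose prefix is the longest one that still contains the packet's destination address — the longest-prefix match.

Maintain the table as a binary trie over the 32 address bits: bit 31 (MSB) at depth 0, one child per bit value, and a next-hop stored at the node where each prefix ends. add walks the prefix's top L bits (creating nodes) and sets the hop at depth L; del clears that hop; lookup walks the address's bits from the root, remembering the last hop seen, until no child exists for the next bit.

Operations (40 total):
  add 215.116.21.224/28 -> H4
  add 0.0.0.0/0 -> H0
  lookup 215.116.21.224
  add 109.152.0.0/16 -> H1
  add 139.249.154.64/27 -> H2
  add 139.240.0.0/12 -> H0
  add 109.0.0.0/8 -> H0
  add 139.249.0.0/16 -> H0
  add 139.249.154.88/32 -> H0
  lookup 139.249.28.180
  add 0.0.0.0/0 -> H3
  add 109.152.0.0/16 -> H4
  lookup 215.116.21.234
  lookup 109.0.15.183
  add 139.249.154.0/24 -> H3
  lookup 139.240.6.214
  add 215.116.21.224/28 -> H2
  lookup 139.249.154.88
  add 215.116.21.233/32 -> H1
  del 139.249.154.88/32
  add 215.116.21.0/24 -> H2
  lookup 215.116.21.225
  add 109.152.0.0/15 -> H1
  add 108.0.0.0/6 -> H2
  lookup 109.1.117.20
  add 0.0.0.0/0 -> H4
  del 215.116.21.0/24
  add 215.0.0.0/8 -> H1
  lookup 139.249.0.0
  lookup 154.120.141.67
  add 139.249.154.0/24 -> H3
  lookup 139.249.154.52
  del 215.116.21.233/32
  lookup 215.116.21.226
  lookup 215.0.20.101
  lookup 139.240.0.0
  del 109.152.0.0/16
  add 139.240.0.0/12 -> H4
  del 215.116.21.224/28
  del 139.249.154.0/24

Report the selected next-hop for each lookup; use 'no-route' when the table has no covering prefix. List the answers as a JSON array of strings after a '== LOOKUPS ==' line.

Process each operation:
  + 215.116.21.224/28 (H4) depth=28
  + 0.0.0.0/0 (H0) depth=0
  lookup 215.116.21.224: bits 1101011101110100000101011110 walk d0:H0→d1:-→d2:-→d3:-→d4:-→d5:-→d6:-→d7:-→d8:-→d9:-→d10:-→d11:-→d12:-→d13:-→d14:-→d15:-→d16:-→d17:-→d18:-→d19:-→d20:-→d21:-→d22:-→d23:-→d24:-→d25:-→d26:-→d27:-→d28:H4 -> H4
  + 109.152.0.0/16 (H1) depth=16
  + 139.249.154.64/27 (H2) depth=27
  + 139.240.0.0/12 (H0) depth=12
  + 109.0.0.0/8 (H0) depth=8
  + 139.249.0.0/16 (H0) depth=16
  + 139.249.154.88/32 (H0) depth=32
  lookup 139.249.28.180: bits 1000101111111001 walk d0:H0→d1:-→d2:-→d3:-→d4:-→d5:-→d6:-→d7:-→d8:-→d9:-→d10:-→d11:-→d12:H0→d13:-→d14:-→d15:-→d16:H0 -> H0
  + 0.0.0.0/0 (H3) depth=0
  + 109.152.0.0/16 (H4) depth=16
  lookup 215.116.21.234: bits 1101011101110100000101011110 walk d0:H3→d1:-→d2:-→d3:-→d4:-→d5:-→d6:-→d7:-→d8:-→d9:-→d10:-→d11:-→d12:-→d13:-→d14:-→d15:-→d16:-→d17:-→d18:-→d19:-→d20:-→d21:-→d22:-→d23:-→d24:-→d25:-→d26:-→d27:-→d28:H4 -> H4
  lookup 109.0.15.183: bits 01101101 walk d0:H3→d1:-→d2:-→d3:-→d4:-→d5:-→d6:-→d7:-→d8:H0 -> H0
  + 139.249.154.0/24 (H3) depth=24
  lookup 139.240.6.214: bits 100010111111 walk d0:H3→d1:-→d2:-→d3:-→d4:-→d5:-→d6:-→d7:-→d8:-→d9:-→d10:-→d11:-→d12:H0 -> H0
  + 215.116.21.224/28 (H2) depth=28
  lookup 139.249.154.88: bits 10001011111110011001101001011000 walk d0:H3→d1:-→d2:-→d3:-→d4:-→d5:-→d6:-→d7:-→d8:-→d9:-→d10:-→d11:-→d12:H0→d13:-→d14:-→d15:-→d16:H0→d17:-→d18:-→d19:-→d20:-→d21:-→d22:-→d23:-→d24:H3→d25:-→d26:-→d27:H2→d28:-→d29:-→d30:-→d31:-→d32:H0 -> H0
  + 215.116.21.233/32 (H1) depth=32
  - 139.249.154.88/32 clear@32
  + 215.116.21.0/24 (H2) depth=24
  lookup 215.116.21.225: bits 1101011101110100000101011110 walk d0:H3→d1:-→d2:-→d3:-→d4:-→d5:-→d6:-→d7:-→d8:-→d9:-→d10:-→d11:-→d12:-→d13:-→d14:-→d15:-→d16:-→d17:-→d18:-→d19:-→d20:-→d21:-→d22:-→d23:-→d24:H2→d25:-→d26:-→d27:-→d28:H2 -> H2
  + 109.152.0.0/15 (H1) depth=15
  + 108.0.0.0/6 (H2) depth=6
  lookup 109.1.117.20: bits 01101101 walk d0:H3→d1:-→d2:-→d3:-→d4:-→d5:-→d6:H2→d7:-→d8:H0 -> H0
  + 0.0.0.0/0 (H4) depth=0
  - 215.116.21.0/24 clear@24
  + 215.0.0.0/8 (H1) depth=8
  lookup 139.249.0.0: bits 1000101111111001 walk d0:H4→d1:-→d2:-→d3:-→d4:-→d5:-→d6:-→d7:-→d8:-→d9:-→d10:-→d11:-→d12:H0→d13:-→d14:-→d15:-→d16:H0 -> H0
  lookup 154.120.141.67: bits 100 walk d0:H4→d1:-→d2:-→d3:- -> H4
  + 139.249.154.0/24 (H3) depth=24
  lookup 139.249.154.52: bits 1000101111111001100110100 walk d0:H4→d1:-→d2:-→d3:-→d4:-→d5:-→d6:-→d7:-→d8:-→d9:-→d10:-→d11:-→d12:H0→d13:-→d14:-→d15:-→d16:H0→d17:-→d18:-→d19:-→d20:-→d21:-→d22:-→d23:-→d24:H3→d25:- -> H3
  - 215.116.21.233/32 clear@32
  lookup 215.116.21.226: bits 1101011101110100000101011110 walk d0:H4→d1:-→d2:-→d3:-→d4:-→d5:-→d6:-→d7:-→d8:H1→d9:-→d10:-→d11:-→d12:-→d13:-→d14:-→d15:-→d16:-→d17:-→d18:-→d19:-→d20:-→d21:-→d22:-→d23:-→d24:-→d25:-→d26:-→d27:-→d28:H2 -> H2
  lookup 215.0.20.101: bits 110101110 walk d0:H4→d1:-→d2:-→d3:-→d4:-→d5:-→d6:-→d7:-→d8:H1→d9:- -> H1
  lookup 139.240.0.0: bits 100010111111 walk d0:H4→d1:-→d2:-→d3:-→d4:-→d5:-→d6:-→d7:-→d8:-→d9:-→d10:-→d11:-→d12:H0 -> H0
  - 109.152.0.0/16 clear@16
  + 139.240.0.0/12 (H4) depth=12
  - 215.116.21.224/28 clear@28
  - 139.249.154.0/24 clear@24

== LOOKUPS ==
["H4","H0","H4","H0","H0","H0","H2","H0","H0","H4","H3","H2","H1","H0"]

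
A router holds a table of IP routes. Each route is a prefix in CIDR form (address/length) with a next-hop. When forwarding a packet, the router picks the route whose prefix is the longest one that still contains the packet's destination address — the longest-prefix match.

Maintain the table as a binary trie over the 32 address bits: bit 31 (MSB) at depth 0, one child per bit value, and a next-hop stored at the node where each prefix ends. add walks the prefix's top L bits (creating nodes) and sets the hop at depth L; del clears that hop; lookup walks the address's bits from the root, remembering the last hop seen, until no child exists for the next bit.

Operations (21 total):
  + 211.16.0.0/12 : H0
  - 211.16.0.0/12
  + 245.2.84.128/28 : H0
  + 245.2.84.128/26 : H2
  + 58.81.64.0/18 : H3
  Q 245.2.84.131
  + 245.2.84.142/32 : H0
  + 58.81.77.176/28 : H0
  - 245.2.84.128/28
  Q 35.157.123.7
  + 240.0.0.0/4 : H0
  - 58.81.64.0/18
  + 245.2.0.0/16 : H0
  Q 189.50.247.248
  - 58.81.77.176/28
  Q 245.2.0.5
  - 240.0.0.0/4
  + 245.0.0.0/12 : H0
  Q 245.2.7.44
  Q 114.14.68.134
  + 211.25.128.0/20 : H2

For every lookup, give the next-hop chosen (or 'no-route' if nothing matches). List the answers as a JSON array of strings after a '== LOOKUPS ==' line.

Trace:
  add 211.16.0.0/12 -> H0 at depth 12
  del 211.16.0.0/12 (clear depth 12)
  add 245.2.84.128/28 -> H0 at depth 28
  add 245.2.84.128/26 -> H2 at depth 26
  add 58.81.64.0/18 -> H3 at depth 18
  ? 245.2.84.131  path d0:-→d1:-→d2:-→d3:-→d4:-→d5:-→d6:-→d7:-→d8:-→d9:-→d10:-→d11:-→d12:-→d13:-→d14:-→d15:-→d16:-→d17:-→d18:-→d19:-→d20:-→d21:-→d22:-→d23:-→d24:-→d25:-→d26:H2→d27:-→d28:H0  best=H0
  add 245.2.84.142/32 -> H0 at depth 32
  add 58.81.77.176/28 -> H0 at depth 28
  del 245.2.84.128/28 (clear depth 28)
  ? 35.157.123.7  path d0:-→d1:-→d2:-→d3:-  best=no-route
  add 240.0.0.0/4 -> H0 at depth 4
  del 58.81.64.0/18 (clear depth 18)
  add 245.2.0.0/16 -> H0 at depth 16
  ? 189.50.247.248  path d0:-→d1:-  best=no-route
  del 58.81.77.176/28 (clear depth 28)
  ? 245.2.0.5  path d0:-→d1:-→d2:-→d3:-→d4:H0→d5:-→d6:-→d7:-→d8:-→d9:-→d10:-→d11:-→d12:-→d13:-→d14:-→d15:-→d16:H0→d17:-  best=H0
  del 240.0.0.0/4 (clear depth 4)
  add 245.0.0.0/12 -> H0 at depth 12
  ? 245.2.7.44  path d0:-→d1:-→d2:-→d3:-→d4:-→d5:-→d6:-→d7:-→d8:-→d9:-→d10:-→d11:-→d12:H0→d13:-→d14:-→d15:-→d16:H0→d17:-  best=H0
  ? 114.14.68.134  path d0:-→d1:-  best=no-route
  add 211.25.128.0/20 -> H2 at depth 20

== LOOKUPS ==
["H0","no-route","no-route","H0","H0","no-route"]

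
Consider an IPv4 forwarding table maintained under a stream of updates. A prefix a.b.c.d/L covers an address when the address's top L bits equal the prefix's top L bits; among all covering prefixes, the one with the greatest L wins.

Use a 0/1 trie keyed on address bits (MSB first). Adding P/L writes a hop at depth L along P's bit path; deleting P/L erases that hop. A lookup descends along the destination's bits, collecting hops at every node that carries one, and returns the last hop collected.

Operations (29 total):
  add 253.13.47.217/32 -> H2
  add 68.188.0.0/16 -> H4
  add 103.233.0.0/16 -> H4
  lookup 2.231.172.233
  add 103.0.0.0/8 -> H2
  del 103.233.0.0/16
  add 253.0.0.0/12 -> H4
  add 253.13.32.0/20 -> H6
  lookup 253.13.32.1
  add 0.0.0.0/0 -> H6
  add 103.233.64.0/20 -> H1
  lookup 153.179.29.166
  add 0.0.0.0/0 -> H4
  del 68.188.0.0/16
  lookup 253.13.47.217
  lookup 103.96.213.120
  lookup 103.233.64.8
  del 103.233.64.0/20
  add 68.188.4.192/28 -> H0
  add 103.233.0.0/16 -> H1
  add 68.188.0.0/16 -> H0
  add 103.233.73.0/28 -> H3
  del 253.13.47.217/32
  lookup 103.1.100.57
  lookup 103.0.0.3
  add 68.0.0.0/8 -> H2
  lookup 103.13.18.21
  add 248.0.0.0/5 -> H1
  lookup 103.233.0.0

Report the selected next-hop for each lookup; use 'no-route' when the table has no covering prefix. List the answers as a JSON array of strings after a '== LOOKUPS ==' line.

Trace:
  + 253.13.47.217/32 (H2) depth=32
  + 68.188.0.0/16 (H4) depth=16
  + 103.233.0.0/16 (H4) depth=16
  lookup 2.231.172.233: bits 0 walk d0:-→d1:- -> no-route
  + 103.0.0.0/8 (H2) depth=8
  - 103.233.0.0/16 clear@16
  + 253.0.0.0/12 (H4) depth=12
  + 253.13.32.0/20 (H6) depth=20
  lookup 253.13.32.1: bits 11111101000011010010 walk d0:-→d1:-→d2:-→d3:-→d4:-→d5:-→d6:-→d7:-→d8:-→d9:-→d10:-→d11:-→d12:H4→d13:-→d14:-→d15:-→d16:-→d17:-→d18:-→d19:-→d20:H6 -> H6
  + 0.0.0.0/0 (H6) depth=0
  + 103.233.64.0/20 (H1) depth=20
  lookup 153.179.29.166: bits 1 walk d0:H6→d1:- -> H6
  + 0.0.0.0/0 (H4) depth=0
  - 68.188.0.0/16 clear@16
  lookup 253.13.47.217: bits 11111101000011010010111111011001 walk d0:H4→d1:-→d2:-→d3:-→d4:-→d5:-→d6:-→d7:-→d8:-→d9:-→d10:-→d11:-→d12:H4→d13:-→d14:-→d15:-→d16:-→d17:-→d18:-→d19:-→d20:H6→d21:-→d22:-→d23:-→d24:-→d25:-→d26:-→d27:-→d28:-→d29:-→d30:-→d31:-→d32:H2 -> H2
  lookup 103.96.213.120: bits 01100111 walk d0:H4→d1:-→d2:-→d3:-→d4:-→d5:-→d6:-→d7:-→d8:H2 -> H2
  lookup 103.233.64.8: bits 01100111111010010100 walk d0:H4→d1:-→d2:-→d3:-→d4:-→d5:-→d6:-→d7:-→d8:H2→d9:-→d10:-→d11:-→d12:-→d13:-→d14:-→d15:-→d16:-→d17:-→d18:-→d19:-→d20:H1 -> H1
  - 103.233.64.0/20 clear@20
  + 68.188.4.192/28 (H0) depth=28
  + 103.233.0.0/16 (H1) depth=16
  + 68.188.0.0/16 (H0) depth=16
  + 103.233.73.0/28 (H3) depth=28
  - 253.13.47.217/32 clear@32
  lookup 103.1.100.57: bits 01100111 walk d0:H4→d1:-→d2:-→d3:-→d4:-→d5:-→d6:-→d7:-→d8:H2 -> H2
  lookup 103.0.0.3: bits 01100111 walk d0:H4→d1:-→d2:-→d3:-→d4:-→d5:-→d6:-→d7:-→d8:H2 -> H2
  + 68.0.0.0/8 (H2) depth=8
  lookup 103.13.18.21: bits 01100111 walk d0:H4→d1:-→d2:-→d3:-→d4:-→d5:-→d6:-→d7:-→d8:H2 -> H2
  + 248.0.0.0/5 (H1) depth=5
  lookup 103.233.0.0: bits 01100111111010010 walk d0:H4→d1:-→d2:-→d3:-→d4:-→d5:-→d6:-→d7:-→d8:H2→d9:-→d10:-→d11:-→d12:-→d13:-→d14:-→d15:-→d16:H1→d17:- -> H1

== LOOKUPS ==
["no-route","H6","H6","H2","H2","H1","H2","H2","H2","H1"]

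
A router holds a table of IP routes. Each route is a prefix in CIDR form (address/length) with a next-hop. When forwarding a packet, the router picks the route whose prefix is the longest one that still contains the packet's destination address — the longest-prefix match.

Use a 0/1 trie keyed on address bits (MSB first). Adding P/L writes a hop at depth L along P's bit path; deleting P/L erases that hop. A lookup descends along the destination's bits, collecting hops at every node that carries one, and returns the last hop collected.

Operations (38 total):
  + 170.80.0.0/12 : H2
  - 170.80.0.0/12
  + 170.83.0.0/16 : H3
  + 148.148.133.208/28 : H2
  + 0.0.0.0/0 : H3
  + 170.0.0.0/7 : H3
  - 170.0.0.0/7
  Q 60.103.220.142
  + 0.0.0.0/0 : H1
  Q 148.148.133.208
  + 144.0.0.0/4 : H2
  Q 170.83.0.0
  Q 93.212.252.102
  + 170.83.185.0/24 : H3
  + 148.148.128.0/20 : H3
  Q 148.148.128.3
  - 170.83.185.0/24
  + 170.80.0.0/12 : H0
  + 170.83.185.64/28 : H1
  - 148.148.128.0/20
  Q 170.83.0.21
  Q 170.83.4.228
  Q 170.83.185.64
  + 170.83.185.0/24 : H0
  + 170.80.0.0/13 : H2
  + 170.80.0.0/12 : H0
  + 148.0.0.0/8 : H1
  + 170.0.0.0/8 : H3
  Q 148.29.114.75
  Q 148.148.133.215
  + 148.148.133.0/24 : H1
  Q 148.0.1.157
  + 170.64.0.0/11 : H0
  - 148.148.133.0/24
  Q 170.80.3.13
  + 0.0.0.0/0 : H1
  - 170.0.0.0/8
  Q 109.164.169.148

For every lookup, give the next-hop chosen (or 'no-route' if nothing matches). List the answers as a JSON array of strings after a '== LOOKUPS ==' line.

Apply in order:
  + 170.80.0.0/12 (H2) depth=12
  del 170.80.0.0/12 (clear depth 12)
  + 170.83.0.0/16 (H3) depth=16
  + 148.148.133.208/28 (H2) depth=28
  + 0.0.0.0/0 (H3) depth=0
  + 170.0.0.0/7 (H3) depth=7
  del 170.0.0.0/7 (clear depth 7)
  Q 60.103.220.142: descend ε ; hops seen [H3] ; pick H3
  + 0.0.0.0/0 (H1) depth=0
  Q 148.148.133.208: descend 1001010010010100100001011101 ; hops seen [H1,H2] ; pick H2
  + 144.0.0.0/4 (H2) depth=4
  Q 170.83.0.0: descend 1010101001010011 ; hops seen [H1,H3] ; pick H3
  Q 93.212.252.102: descend ε ; hops seen [H1] ; pick H1
  + 170.83.185.0/24 (H3) depth=24
  + 148.148.128.0/20 (H3) depth=20
  Q 148.148.128.3: descend 100101001001010010000 ; hops seen [H1,H2,H3] ; pick H3
  del 170.83.185.0/24 (clear depth 24)
  + 170.80.0.0/12 (H0) depth=12
  + 170.83.185.64/28 (H1) depth=28
  del 148.148.128.0/20 (clear depth 20)
  Q 170.83.0.21: descend 1010101001010011 ; hops seen [H1,H0,H3] ; pick H3
  Q 170.83.4.228: descend 1010101001010011 ; hops seen [H1,H0,H3] ; pick H3
  Q 170.83.185.64: descend 1010101001010011101110010100 ; hops seen [H1,H0,H3,H1] ; pick H1
  + 170.83.185.0/24 (H0) depth=24
  + 170.80.0.0/13 (H2) depth=13
  + 170.80.0.0/12 (H0) depth=12
  + 148.0.0.0/8 (H1) depth=8
  + 170.0.0.0/8 (H3) depth=8
  Q 148.29.114.75: descend 10010100 ; hops seen [H1,H2,H1] ; pick H1
  Q 148.148.133.215: descend 1001010010010100100001011101 ; hops seen [H1,H2,H1,H2] ; pick H2
  + 148.148.133.0/24 (H1) depth=24
  Q 148.0.1.157: descend 10010100 ; hops seen [H1,H2,H1] ; pick H1
  + 170.64.0.0/11 (H0) depth=11
  del 148.148.133.0/24 (clear depth 24)
  Q 170.80.3.13: descend 10101010010100 ; hops seen [H1,H3,H0,H0,H2] ; pick H2
  + 0.0.0.0/0 (H1) depth=0
  del 170.0.0.0/8 (clear depth 8)
  Q 109.164.169.148: descend ε ; hops seen [H1] ; pick H1

== LOOKUPS ==
["H3","H2","H3","H1","H3","H3","H3","H1","H1","H2","H1","H2","H1"]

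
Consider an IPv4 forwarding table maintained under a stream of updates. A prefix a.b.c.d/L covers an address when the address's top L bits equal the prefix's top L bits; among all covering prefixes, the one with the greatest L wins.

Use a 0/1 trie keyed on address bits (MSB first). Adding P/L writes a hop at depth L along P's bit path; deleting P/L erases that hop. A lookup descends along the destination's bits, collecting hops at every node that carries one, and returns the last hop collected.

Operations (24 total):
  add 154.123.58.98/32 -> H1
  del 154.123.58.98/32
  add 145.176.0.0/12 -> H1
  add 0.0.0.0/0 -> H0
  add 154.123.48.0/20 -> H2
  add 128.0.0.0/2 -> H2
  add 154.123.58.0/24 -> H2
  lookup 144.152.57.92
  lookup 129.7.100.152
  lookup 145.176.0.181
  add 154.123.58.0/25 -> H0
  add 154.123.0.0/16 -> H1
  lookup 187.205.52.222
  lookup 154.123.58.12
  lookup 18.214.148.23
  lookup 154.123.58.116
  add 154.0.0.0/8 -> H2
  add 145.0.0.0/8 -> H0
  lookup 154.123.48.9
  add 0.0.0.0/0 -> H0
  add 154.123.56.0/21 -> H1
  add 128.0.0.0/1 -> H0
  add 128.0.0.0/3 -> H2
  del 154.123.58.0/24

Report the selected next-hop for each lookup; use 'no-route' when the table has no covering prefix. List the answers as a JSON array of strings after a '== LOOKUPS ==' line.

Apply in order:
  add 154.123.58.98/32 -> H1 at depth 32
  del 154.123.58.98/32 (clear depth 32)
  add 145.176.0.0/12 -> H1 at depth 12
  add 0.0.0.0/0 -> H0 at depth 0
  add 154.123.48.0/20 -> H2 at depth 20
  add 128.0.0.0/2 -> H2 at depth 2
  add 154.123.58.0/24 -> H2 at depth 24
  Q 144.152.57.92: descend 1001000 ; hops seen [H0,H2] ; pick H2
  Q 129.7.100.152: descend 100 ; hops seen [H0,H2] ; pick H2
  Q 145.176.0.181: descend 100100011011 ; hops seen [H0,H2,H1] ; pick H1
  add 154.123.58.0/25 -> H0 at depth 25
  add 154.123.0.0/16 -> H1 at depth 16
  Q 187.205.52.222: descend 10 ; hops seen [H0,H2] ; pick H2
  Q 154.123.58.12: descend 1001101001111011001110100 ; hops seen [H0,H2,H1,H2,H2,H0] ; pick H0
  Q 18.214.148.23: descend ε ; hops seen [H0] ; pick H0
  Q 154.123.58.116: descend 100110100111101100111010011 ; hops seen [H0,H2,H1,H2,H2,H0] ; pick H0
  add 154.0.0.0/8 -> H2 at depth 8
  add 145.0.0.0/8 -> H0 at depth 8
  Q 154.123.48.9: descend 10011010011110110011 ; hops seen [H0,H2,H2,H1,H2] ; pick H2
  add 0.0.0.0/0 -> H0 at depth 0
  add 154.123.56.0/21 -> H1 at depth 21
  add 128.0.0.0/1 -> H0 at depth 1
  add 128.0.0.0/3 -> H2 at depth 3
  del 154.123.58.0/24 (clear depth 24)

== LOOKUPS ==
["H2","H2","H1","H2","H0","H0","H0","H2"]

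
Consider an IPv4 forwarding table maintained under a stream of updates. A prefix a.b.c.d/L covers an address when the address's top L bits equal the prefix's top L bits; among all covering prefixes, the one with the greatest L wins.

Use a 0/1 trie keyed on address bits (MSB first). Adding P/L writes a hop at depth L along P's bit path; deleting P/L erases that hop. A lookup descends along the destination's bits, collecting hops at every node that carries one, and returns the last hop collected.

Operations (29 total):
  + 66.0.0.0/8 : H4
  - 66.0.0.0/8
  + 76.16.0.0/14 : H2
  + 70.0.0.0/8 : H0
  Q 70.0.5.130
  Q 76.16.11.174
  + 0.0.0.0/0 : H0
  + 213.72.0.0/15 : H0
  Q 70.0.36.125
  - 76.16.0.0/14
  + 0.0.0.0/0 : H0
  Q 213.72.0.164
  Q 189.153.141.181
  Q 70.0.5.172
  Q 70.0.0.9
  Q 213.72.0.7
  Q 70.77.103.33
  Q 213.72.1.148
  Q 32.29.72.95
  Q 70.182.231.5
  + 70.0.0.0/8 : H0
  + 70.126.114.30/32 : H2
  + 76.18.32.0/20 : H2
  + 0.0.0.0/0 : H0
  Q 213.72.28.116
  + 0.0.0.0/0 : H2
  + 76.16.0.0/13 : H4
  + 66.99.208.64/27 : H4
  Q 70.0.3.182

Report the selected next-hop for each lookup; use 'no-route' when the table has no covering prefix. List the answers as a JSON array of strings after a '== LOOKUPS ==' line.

Trace:
  add 66.0.0.0/8 -> H4 at depth 8
  del 66.0.0.0/8 (clear depth 8)
  add 76.16.0.0/14 -> H2 at depth 14
  add 70.0.0.0/8 -> H0 at depth 8
  lookup 70.0.5.130: bits 01000110 walk d0:-→d1:-→d2:-→d3:-→d4:-→d5:-→d6:-→d7:-→d8:H0 -> H0
  lookup 76.16.11.174: bits 01001100000100 walk d0:-→d1:-→d2:-→d3:-→d4:-→d5:-→d6:-→d7:-→d8:-→d9:-→d10:-→d11:-→d12:-→d13:-→d14:H2 -> H2
  add 0.0.0.0/0 -> H0 at depth 0
  add 213.72.0.0/15 -> H0 at depth 15
  lookup 70.0.36.125: bits 01000110 walk d0:H0→d1:-→d2:-→d3:-→d4:-→d5:-→d6:-→d7:-→d8:H0 -> H0
  del 76.16.0.0/14 (clear depth 14)
  add 0.0.0.0/0 -> H0 at depth 0
  lookup 213.72.0.164: bits 110101010100100 walk d0:H0→d1:-→d2:-→d3:-→d4:-→d5:-→d6:-→d7:-→d8:-→d9:-→d10:-→d11:-→d12:-→d13:-→d14:-→d15:H0 -> H0
  lookup 189.153.141.181: bits 1 walk d0:H0→d1:- -> H0
  lookup 70.0.5.172: bits 01000110 walk d0:H0→d1:-→d2:-→d3:-→d4:-→d5:-→d6:-→d7:-→d8:H0 -> H0
  lookup 70.0.0.9: bits 01000110 walk d0:H0→d1:-→d2:-→d3:-→d4:-→d5:-→d6:-→d7:-→d8:H0 -> H0
  lookup 213.72.0.7: bits 110101010100100 walk d0:H0→d1:-→d2:-→d3:-→d4:-→d5:-→d6:-→d7:-→d8:-→d9:-→d10:-→d11:-→d12:-→d13:-→d14:-→d15:H0 -> H0
  lookup 70.77.103.33: bits 01000110 walk d0:H0→d1:-→d2:-→d3:-→d4:-→d5:-→d6:-→d7:-→d8:H0 -> H0
  lookup 213.72.1.148: bits 110101010100100 walk d0:H0→d1:-→d2:-→d3:-→d4:-→d5:-→d6:-→d7:-→d8:-→d9:-→d10:-→d11:-→d12:-→d13:-→d14:-→d15:H0 -> H0
  lookup 32.29.72.95: bits 0 walk d0:H0→d1:- -> H0
  lookup 70.182.231.5: bits 01000110 walk d0:H0→d1:-→d2:-→d3:-→d4:-→d5:-→d6:-→d7:-→d8:H0 -> H0
  add 70.0.0.0/8 -> H0 at depth 8
  add 70.126.114.30/32 -> H2 at depth 32
  add 76.18.32.0/20 -> H2 at depth 20
  add 0.0.0.0/0 -> H0 at depth 0
  lookup 213.72.28.116: bits 110101010100100 walk d0:H0→d1:-→d2:-→d3:-→d4:-→d5:-→d6:-→d7:-→d8:-→d9:-→d10:-→d11:-→d12:-→d13:-→d14:-→d15:H0 -> H0
  add 0.0.0.0/0 -> H2 at depth 0
  add 76.16.0.0/13 -> H4 at depth 13
  add 66.99.208.64/27 -> H4 at depth 27
  lookup 70.0.3.182: bits 010001100 walk d0:H2→d1:-→d2:-→d3:-→d4:-→d5:-→d6:-→d7:-→d8:H0→d9:- -> H0

== LOOKUPS ==
["H0","H2","H0","H0","H0","H0","H0","H0","H0","H0","H0","H0","H0","H0"]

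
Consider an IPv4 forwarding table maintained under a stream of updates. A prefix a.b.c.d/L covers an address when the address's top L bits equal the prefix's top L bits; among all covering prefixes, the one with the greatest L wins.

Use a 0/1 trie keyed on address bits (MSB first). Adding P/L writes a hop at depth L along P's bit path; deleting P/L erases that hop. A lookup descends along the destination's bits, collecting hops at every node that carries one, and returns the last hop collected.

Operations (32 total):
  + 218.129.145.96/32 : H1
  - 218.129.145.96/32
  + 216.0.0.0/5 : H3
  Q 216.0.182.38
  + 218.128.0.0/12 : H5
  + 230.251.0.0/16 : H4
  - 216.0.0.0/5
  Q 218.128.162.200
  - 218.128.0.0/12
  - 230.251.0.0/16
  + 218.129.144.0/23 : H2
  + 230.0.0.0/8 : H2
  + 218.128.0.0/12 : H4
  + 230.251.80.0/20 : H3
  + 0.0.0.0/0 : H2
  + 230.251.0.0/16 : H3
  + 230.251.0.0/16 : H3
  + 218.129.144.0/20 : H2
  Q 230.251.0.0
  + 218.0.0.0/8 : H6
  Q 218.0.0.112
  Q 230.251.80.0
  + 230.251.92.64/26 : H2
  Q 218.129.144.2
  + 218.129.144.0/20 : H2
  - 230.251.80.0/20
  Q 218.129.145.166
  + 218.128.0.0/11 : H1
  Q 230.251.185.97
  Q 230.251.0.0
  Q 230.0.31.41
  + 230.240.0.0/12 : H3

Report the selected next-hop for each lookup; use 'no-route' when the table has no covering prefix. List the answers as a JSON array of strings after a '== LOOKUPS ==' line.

Process each operation:
  add 218.129.145.96/32 -> H1 at depth 32
  - 218.129.145.96/32 clear@32
  add 216.0.0.0/5 -> H3 at depth 5
  lookup 216.0.182.38: bits 110110 walk d0:-→d1:-→d2:-→d3:-→d4:-→d5:H3→d6:- -> H3
  add 218.128.0.0/12 -> H5 at depth 12
  add 230.251.0.0/16 -> H4 at depth 16
  - 216.0.0.0/5 clear@5
  lookup 218.128.162.200: bits 110110101000000 walk d0:-→d1:-→d2:-→d3:-→d4:-→d5:-→d6:-→d7:-→d8:-→d9:-→d10:-→d11:-→d12:H5→d13:-→d14:-→d15:- -> H5
  - 218.128.0.0/12 clear@12
  - 230.251.0.0/16 clear@16
  add 218.129.144.0/23 -> H2 at depth 23
  add 230.0.0.0/8 -> H2 at depth 8
  add 218.128.0.0/12 -> H4 at depth 12
  add 230.251.80.0/20 -> H3 at depth 20
  add 0.0.0.0/0 -> H2 at depth 0
  add 230.251.0.0/16 -> H3 at depth 16
  add 230.251.0.0/16 -> H3 at depth 16
  add 218.129.144.0/20 -> H2 at depth 20
  lookup 230.251.0.0: bits 11100110111110110 walk d0:H2→d1:-→d2:-→d3:-→d4:-→d5:-→d6:-→d7:-→d8:H2→d9:-→d10:-→d11:-→d12:-→d13:-→d14:-→d15:-→d16:H3→d17:- -> H3
  add 218.0.0.0/8 -> H6 at depth 8
  lookup 218.0.0.112: bits 11011010 walk d0:H2→d1:-→d2:-→d3:-→d4:-→d5:-→d6:-→d7:-→d8:H6 -> H6
  lookup 230.251.80.0: bits 11100110111110110101 walk d0:H2→d1:-→d2:-→d3:-→d4:-→d5:-→d6:-→d7:-→d8:H2→d9:-→d10:-→d11:-→d12:-→d13:-→d14:-→d15:-→d16:H3→d17:-→d18:-→d19:-→d20:H3 -> H3
  add 230.251.92.64/26 -> H2 at depth 26
  lookup 218.129.144.2: bits 11011010100000011001000 walk d0:H2→d1:-→d2:-→d3:-→d4:-→d5:-→d6:-→d7:-→d8:H6→d9:-→d10:-→d11:-→d12:H4→d13:-→d14:-→d15:-→d16:-→d17:-→d18:-→d19:-→d20:H2→d21:-→d22:-→d23:H2 -> H2
  add 218.129.144.0/20 -> H2 at depth 20
  - 230.251.80.0/20 clear@20
  lookup 218.129.145.166: bits 110110101000000110010001 walk d0:H2→d1:-→d2:-→d3:-→d4:-→d5:-→d6:-→d7:-→d8:H6→d9:-→d10:-→d11:-→d12:H4→d13:-→d14:-→d15:-→d16:-→d17:-→d18:-→d19:-→d20:H2→d21:-→d22:-→d23:H2→d24:- -> H2
  add 218.128.0.0/11 -> H1 at depth 11
  lookup 230.251.185.97: bits 1110011011111011 walk d0:H2→d1:-→d2:-→d3:-→d4:-→d5:-→d6:-→d7:-→d8:H2→d9:-→d10:-→d11:-→d12:-→d13:-→d14:-→d15:-→d16:H3 -> H3
  lookup 230.251.0.0: bits 11100110111110110 walk d0:H2→d1:-→d2:-→d3:-→d4:-→d5:-→d6:-→d7:-→d8:H2→d9:-→d10:-→d11:-→d12:-→d13:-→d14:-→d15:-→d16:H3→d17:- -> H3
  lookup 230.0.31.41: bits 11100110 walk d0:H2→d1:-→d2:-→d3:-→d4:-→d5:-→d6:-→d7:-→d8:H2 -> H2
  add 230.240.0.0/12 -> H3 at depth 12

== LOOKUPS ==
["H3","H5","H3","H6","H3","H2","H2","H3","H3","H2"]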